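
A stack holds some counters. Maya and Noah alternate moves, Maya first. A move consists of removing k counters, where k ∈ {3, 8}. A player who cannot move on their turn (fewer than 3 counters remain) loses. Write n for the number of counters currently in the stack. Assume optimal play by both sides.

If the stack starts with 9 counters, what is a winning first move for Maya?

Positions with no move are L. A position that does have a move is losing for the player to move precisely when every available move leads to a winning position for the opponent. Fill in the labels:
n=0: no move → L
n=1: no move → L
n=2: no move → L
n=3: →0(L), so W
n=4: →1(L), so W
n=5: →2(L), so W
n=6: →3(W) only, which is W, so L
n=7: →4(W) only, which is W, so L
n=8: →0(L), so W
n=9: →6(L), so W
From 9, the L positions reachable in one move are: 6, 1. Any move reaching one of these is winning.

Remove 3, leaving 6.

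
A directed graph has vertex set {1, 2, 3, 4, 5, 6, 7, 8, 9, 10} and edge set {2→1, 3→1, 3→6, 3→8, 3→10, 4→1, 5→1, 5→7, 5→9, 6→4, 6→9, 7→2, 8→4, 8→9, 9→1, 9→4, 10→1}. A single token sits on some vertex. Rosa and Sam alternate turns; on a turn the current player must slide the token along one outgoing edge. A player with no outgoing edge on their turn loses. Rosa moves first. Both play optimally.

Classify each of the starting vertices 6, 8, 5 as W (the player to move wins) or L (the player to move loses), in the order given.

Work bottom-up. With no move the player to move loses. Otherwise the position is W if at least one move leads to an L position for the opponent, and L if every move leads to a W.
Every edge goes from a vertex to one that appears earlier in the order 1, 4, 9, 8, 2, 6, 10, 3, 7, 5, so processing vertices in that order labels each vertex after all of its successors.
1: no outgoing edge → L
4: can move to 1, which is L ⇒ W
9: can move to 1, which is L ⇒ W
8: moves to 9(W), 4(W); every one is W ⇒ L
2: can move to 1, which is L ⇒ W
6: moves to 9(W), 4(W); every one is W ⇒ L
10: can move to 1, which is L ⇒ W
3: can move to 6, which is L ⇒ W
7: the only move is to 2(W), a W ⇒ L
5: can move to 7, which is L ⇒ W

6: L, 8: L, 5: W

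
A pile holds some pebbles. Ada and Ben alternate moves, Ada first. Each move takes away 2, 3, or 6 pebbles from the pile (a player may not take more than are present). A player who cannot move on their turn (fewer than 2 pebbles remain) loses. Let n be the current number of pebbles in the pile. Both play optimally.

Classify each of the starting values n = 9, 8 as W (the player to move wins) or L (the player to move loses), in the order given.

Compute win/loss labels from the base case upward. A position with no move is L. Any other position is W if it can reach an L in one move, else L.
n=0: no move → L
n=1: no move → L
n=2: W (go to 0, an L position)
n=3: W (go to 1, an L position)
n=4: W (go to 1, an L position)
n=5: L (options 3(W), 2(W) are all W)
n=6: W (go to 0, an L position)
n=7: W (go to 5, an L position)
n=8: W (go to 5, an L position)
n=9: L (options 7(W), 6(W), 3(W) are all W)

9: L, 8: W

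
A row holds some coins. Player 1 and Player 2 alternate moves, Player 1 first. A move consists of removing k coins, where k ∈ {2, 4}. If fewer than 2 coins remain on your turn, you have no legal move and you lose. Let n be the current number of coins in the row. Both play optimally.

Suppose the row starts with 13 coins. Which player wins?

Player 2 wins.

Compute win/loss labels from the base case upward. A position with no move is L. Any other position is W if it can reach an L in one move, else L.
n=0: no move → L
n=1: no move → L
n=2: W (go to 0, an L position)
n=3: W (go to 1, an L position)
n=4: W (go to 0, an L position)
n=5: W (go to 1, an L position)
n=6: L (options 4(W), 2(W) are all W)
n=7: L (options 5(W), 3(W) are all W)
n=8: W (go to 6, an L position)
n=9: W (go to 7, an L position)
n=10: W (go to 6, an L position)
n=11: W (go to 7, an L position)
n=12: L (options 10(W), 8(W) are all W)
n=13: L (options 11(W), 9(W) are all W)
The starting position 13 is L: whatever Player 1 does, the opponent receives a W position.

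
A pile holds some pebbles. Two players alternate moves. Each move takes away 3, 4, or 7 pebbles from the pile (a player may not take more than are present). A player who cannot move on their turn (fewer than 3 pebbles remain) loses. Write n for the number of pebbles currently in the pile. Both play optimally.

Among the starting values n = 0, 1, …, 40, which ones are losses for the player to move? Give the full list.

Build the W/L table. Terminal = L. A non-terminal position is W if it has a move to some L; otherwise it is L.
n=0: no move → L
n=1: no move → L
n=2: no move → L
n=3: can move to 0, which is L ⇒ W
n=4: can move to 1, which is L ⇒ W
n=5: can move to 2, which is L ⇒ W
n=6: can move to 2, which is L ⇒ W
n=7: can move to 0, which is L ⇒ W
n=8: can move to 1, which is L ⇒ W
n=9: can move to 2, which is L ⇒ W
n=10: moves to 7(W), 6(W), 3(W); every one is W ⇒ L
n=11: moves to 8(W), 7(W), 4(W); every one is W ⇒ L
n=12: moves to 9(W), 8(W), 5(W); every one is W ⇒ L
n=13: can move to 10, which is L ⇒ W
n=14: can move to 11, which is L ⇒ W
n=15: can move to 12, which is L ⇒ W
n=16: can move to 12, which is L ⇒ W
n=17: can move to 10, which is L ⇒ W
n=18: can move to 11, which is L ⇒ W
n=19: can move to 12, which is L ⇒ W
n=20: moves to 17(W), 16(W), 13(W); every one is W ⇒ L
n=21: moves to 18(W), 17(W), 14(W); every one is W ⇒ L
n=22: moves to 19(W), 18(W), 15(W); every one is W ⇒ L
n=23: can move to 20, which is L ⇒ W
n=24: can move to 21, which is L ⇒ W
n=25: can move to 22, which is L ⇒ W
n=26: can move to 22, which is L ⇒ W
n=27: can move to 20, which is L ⇒ W
n=28: can move to 21, which is L ⇒ W
n=29: can move to 22, which is L ⇒ W
n=30: moves to 27(W), 26(W), 23(W); every one is W ⇒ L
n=31: moves to 28(W), 27(W), 24(W); every one is W ⇒ L
n=32: moves to 29(W), 28(W), 25(W); every one is W ⇒ L
n=33: can move to 30, which is L ⇒ W
n=34: can move to 31, which is L ⇒ W
n=35: can move to 32, which is L ⇒ W
n=36: can move to 32, which is L ⇒ W
n=37: can move to 30, which is L ⇒ W
n=38: can move to 31, which is L ⇒ W
n=39: can move to 32, which is L ⇒ W
n=40: moves to 37(W), 36(W), 33(W); every one is W ⇒ L
Reading off the rows marked L gives the requested list; there are 13 such values of n.

0, 1, 2, 10, 11, 12, 20, 21, 22, 30, 31, 32, 40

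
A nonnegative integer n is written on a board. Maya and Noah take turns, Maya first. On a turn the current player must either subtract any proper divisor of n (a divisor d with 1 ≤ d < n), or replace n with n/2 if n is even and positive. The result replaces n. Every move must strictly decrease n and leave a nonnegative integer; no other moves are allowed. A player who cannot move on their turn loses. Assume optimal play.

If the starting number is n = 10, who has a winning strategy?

Maya wins.

Compute win/loss labels from the base case upward. A position with no move is L. Any other position is W if it can reach an L in one move, else L.
n=0: no move → L
n=1: no move → L
n=2: can move to 1, which is L ⇒ W
n=3: the only move is to 2(W), a W ⇒ L
n=4: can move to 3, which is L ⇒ W
n=5: the only move is to 4(W), a W ⇒ L
n=6: can move to 3, which is L ⇒ W
n=7: the only move is to 6(W), a W ⇒ L
n=8: can move to 7, which is L ⇒ W
n=9: moves to 6(W), 8(W); every one is W ⇒ L
n=10: can move to 5, which is L ⇒ W
The starting position 10 is W: Maya should move to 5, handing over an L position.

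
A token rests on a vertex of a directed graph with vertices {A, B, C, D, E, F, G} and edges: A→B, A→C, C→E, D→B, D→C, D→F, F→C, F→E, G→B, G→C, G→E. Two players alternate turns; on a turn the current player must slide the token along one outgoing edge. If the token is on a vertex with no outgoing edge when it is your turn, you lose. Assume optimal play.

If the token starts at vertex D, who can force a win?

Build the W/L table. Terminal = L. A non-terminal position is W if it has a move to some L; otherwise it is L.
Every edge goes from a vertex to one that appears earlier in the order B, E, C, F, D, G, A, so processing vertices in that order labels each vertex after all of its successors.
B: no outgoing edge → L
E: no outgoing edge → L
C: reaches L-position E → W
F: reaches L-position E → W
D: reaches L-position B → W
G: reaches L-position E → W
A: reaches L-position B → W
From D the player to move can move to B, reaching an L position.

The first player wins.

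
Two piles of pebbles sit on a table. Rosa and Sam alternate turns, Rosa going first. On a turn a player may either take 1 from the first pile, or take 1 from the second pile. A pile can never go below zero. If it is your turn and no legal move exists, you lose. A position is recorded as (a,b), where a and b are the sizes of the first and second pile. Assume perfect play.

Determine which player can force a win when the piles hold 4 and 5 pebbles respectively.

Compute win/loss labels from the base case upward. A position with no move is L. Any other position is W if it can reach an L in one move, else L.
No move ever increases a pile, so every position that can arise here has a ≤ 4 and b ≤ 5; it is enough to label the cells with 0 ≤ a ≤ 4 and 0 ≤ b ≤ 5.
Every move lowers a or b (never raises either), so fill the grid row by row in increasing a, and left to right within a row: each cell's successors are then already labelled.
      b=0  b=1  b=2  b=3  b=4  b=5
a=0:    L    W    L    W    L    W
a=1:    W    L    W    L    W    L
a=2:    L    W    L    W    L    W
a=3:    W    L    W    L    W    L
a=4:    L    W    L    W    L    W
Cells with no legal move (terminal, hence L): (0,0).
The remaining L cells, each justified by listing all of its moves:
(0,2): →(0,1)(W) only, which is W, so L
(0,4): →(0,3)(W) only, which is W, so L
(1,1): →(0,1)(W), (1,0)(W) — all W, so L
(1,3): →(0,3)(W), (1,2)(W) — all W, so L
(1,5): →(0,5)(W), (1,4)(W) — all W, so L
(2,0): →(1,0)(W) only, which is W, so L
(2,2): →(1,2)(W), (2,1)(W) — all W, so L
(2,4): →(1,4)(W), (2,3)(W) — all W, so L
(3,1): →(2,1)(W), (3,0)(W) — all W, so L
(3,3): →(2,3)(W), (3,2)(W) — all W, so L
(3,5): →(2,5)(W), (3,4)(W) — all W, so L
(4,0): →(3,0)(W) only, which is W, so L
(4,2): →(3,2)(W), (4,1)(W) — all W, so L
(4,4): →(3,4)(W), (4,3)(W) — all W, so L
Every other cell has at least one move into one of the L cells above, so it is W.
From (4,5) Rosa can move to (3,5), reaching an L position.

Rosa wins.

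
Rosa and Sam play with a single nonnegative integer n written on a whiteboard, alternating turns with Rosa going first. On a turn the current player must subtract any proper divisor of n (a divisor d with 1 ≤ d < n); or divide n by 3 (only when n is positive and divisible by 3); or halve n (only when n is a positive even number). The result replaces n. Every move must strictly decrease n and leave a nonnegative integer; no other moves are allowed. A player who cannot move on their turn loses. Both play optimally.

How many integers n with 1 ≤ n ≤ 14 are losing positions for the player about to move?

6

Positions with no move are L. A position that does have a move is losing for the player to move precisely when every available move leads to a winning position for the opponent. Fill in the labels:
n=0: no move → L
n=1: no move → L
n=2: →1(L), so W
n=3: →1(L), so W
n=4: →2(W), 3(W) — all W, so L
n=5: →4(L), so W
n=6: →4(L), so W
n=7: →6(W) only, which is W, so L
n=8: →4(L), so W
n=9: →3(W), 6(W), 8(W) — all W, so L
n=10: →9(L), so W
n=11: →10(W) only, which is W, so L
n=12: →4(L), so W
n=13: →12(W) only, which is W, so L
n=14: →7(L), so W
L entries with 1 ≤ n ≤ 14 (n=0 is outside the asked range and is not counted): n = 1, 4, 7, 9, 11, 13; that makes 6.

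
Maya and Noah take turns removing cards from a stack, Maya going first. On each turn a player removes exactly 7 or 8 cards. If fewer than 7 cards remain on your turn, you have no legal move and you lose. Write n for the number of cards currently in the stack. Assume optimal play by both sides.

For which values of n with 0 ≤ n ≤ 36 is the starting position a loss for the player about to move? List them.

Build the W/L table. Terminal = L. A non-terminal position is W if it has a move to some L; otherwise it is L.
n=0: no move → L
n=1: no move → L
n=2: no move → L
n=3: no move → L
n=4: no move → L
n=5: no move → L
n=6: no move → L
n=7: →0(L), so W
n=8: →1(L), so W
n=9: →2(L), so W
n=10: →3(L), so W
n=11: →4(L), so W
n=12: →5(L), so W
n=13: →6(L), so W
n=14: →6(L), so W
n=15: →8(W), 7(W) — all W, so L
n=16: →9(W), 8(W) — all W, so L
n=17: →10(W), 9(W) — all W, so L
n=18: →11(W), 10(W) — all W, so L
n=19: →12(W), 11(W) — all W, so L
n=20: →13(W), 12(W) — all W, so L
n=21: →14(W), 13(W) — all W, so L
n=22: →15(L), so W
n=23: →16(L), so W
n=24: →17(L), so W
n=25: →18(L), so W
n=26: →19(L), so W
n=27: →20(L), so W
n=28: →21(L), so W
n=29: →21(L), so W
n=30: →23(W), 22(W) — all W, so L
n=31: →24(W), 23(W) — all W, so L
n=32: →25(W), 24(W) — all W, so L
n=33: →26(W), 25(W) — all W, so L
n=34: →27(W), 26(W) — all W, so L
n=35: →28(W), 27(W) — all W, so L
n=36: →29(W), 28(W) — all W, so L
The losing starting values of n are exactly the entries labelled L in this table (21 of them).

0, 1, 2, 3, 4, 5, 6, 15, 16, 17, 18, 19, 20, 21, 30, 31, 32, 33, 34, 35, 36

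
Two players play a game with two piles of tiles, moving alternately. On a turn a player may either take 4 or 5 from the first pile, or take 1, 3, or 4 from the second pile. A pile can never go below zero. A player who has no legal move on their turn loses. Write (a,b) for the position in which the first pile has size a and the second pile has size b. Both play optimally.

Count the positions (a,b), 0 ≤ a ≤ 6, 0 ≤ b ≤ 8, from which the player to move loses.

Positions with no move are L. A position that does have a move is losing for the player to move precisely when every available move leads to a winning position for the opponent. Fill in the labels:
Every move lowers a or b (never raises either), so fill the grid row by row in increasing a, and left to right within a row: each cell's successors are then already labelled.
      b=0  b=1  b=2  b=3  b=4  b=5  b=6  b=7  b=8
a=0:    L    W    L    W    W    W    W    L    W
a=1:    L    W    L    W    W    W    W    L    W
a=2:    L    W    L    W    W    W    W    L    W
a=3:    L    W    L    W    W    W    W    L    W
a=4:    W    L    W    L    W    W    W    W    L
a=5:    W    L    W    L    W    W    W    W    L
a=6:    W    L    W    L    W    W    W    W    L
Cells with no legal move (terminal, hence L): (0,0), (1,0), (2,0), (3,0).
The remaining L cells, each justified by listing all of its moves:
(0,2): only reaches (0,1)(W), which is W → L
(0,7): only reaches (0,6)(W), (0,4)(W), (0,3)(W), all W → L
(1,2): only reaches (1,1)(W), which is W → L
(1,7): only reaches (1,6)(W), (1,4)(W), (1,3)(W), all W → L
(2,2): only reaches (2,1)(W), which is W → L
(2,7): only reaches (2,6)(W), (2,4)(W), (2,3)(W), all W → L
(3,2): only reaches (3,1)(W), which is W → L
(3,7): only reaches (3,6)(W), (3,4)(W), (3,3)(W), all W → L
(4,1): only reaches (0,1)(W), (4,0)(W), all W → L
(4,3): only reaches (0,3)(W), (4,2)(W), (4,0)(W), all W → L
(4,8): only reaches (0,8)(W), (4,7)(W), (4,5)(W), (4,4)(W), all W → L
(5,1): only reaches (1,1)(W), (0,1)(W), (5,0)(W), all W → L
(5,3): only reaches (1,3)(W), (0,3)(W), (5,2)(W), (5,0)(W), all W → L
(5,8): only reaches (1,8)(W), (0,8)(W), (5,7)(W), (5,5)(W), (5,4)(W), all W → L
(6,1): only reaches (2,1)(W), (1,1)(W), (6,0)(W), all W → L
(6,3): only reaches (2,3)(W), (1,3)(W), (6,2)(W), (6,0)(W), all W → L
(6,8): only reaches (2,8)(W), (1,8)(W), (6,7)(W), (6,5)(W), (6,4)(W), all W → L
Every other cell has at least one move into one of the L cells above, so it is W.
L cells per row: a=0: 3, a=1: 3, a=2: 3, a=3: 3, a=4: 3, a=5: 3, a=6: 3; total 21.

21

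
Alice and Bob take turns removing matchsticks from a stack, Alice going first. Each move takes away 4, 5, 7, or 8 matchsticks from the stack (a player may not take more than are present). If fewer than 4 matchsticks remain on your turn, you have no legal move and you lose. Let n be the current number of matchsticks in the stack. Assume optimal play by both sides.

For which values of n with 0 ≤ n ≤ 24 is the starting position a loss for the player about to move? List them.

Classify positions by backward induction: terminal positions (no move available) are L. From any other position, the mover wins iff some move reaches an L.
n=0: no move → L
n=1: no move → L
n=2: no move → L
n=3: no move → L
n=4: can move to 0, which is L ⇒ W
n=5: can move to 1, which is L ⇒ W
n=6: can move to 2, which is L ⇒ W
n=7: can move to 3, which is L ⇒ W
n=8: can move to 3, which is L ⇒ W
n=9: can move to 2, which is L ⇒ W
n=10: can move to 3, which is L ⇒ W
n=11: can move to 3, which is L ⇒ W
n=12: moves to 8(W), 7(W), 5(W), 4(W); every one is W ⇒ L
n=13: moves to 9(W), 8(W), 6(W), 5(W); every one is W ⇒ L
n=14: moves to 10(W), 9(W), 7(W), 6(W); every one is W ⇒ L
n=15: moves to 11(W), 10(W), 8(W), 7(W); every one is W ⇒ L
n=16: can move to 12, which is L ⇒ W
n=17: can move to 13, which is L ⇒ W
n=18: can move to 14, which is L ⇒ W
n=19: can move to 15, which is L ⇒ W
n=20: can move to 15, which is L ⇒ W
n=21: can move to 14, which is L ⇒ W
n=22: can move to 15, which is L ⇒ W
n=23: can move to 15, which is L ⇒ W
n=24: moves to 20(W), 19(W), 17(W), 16(W); every one is W ⇒ L
Reading off the rows marked L gives the requested list; there are 9 such values of n.

0, 1, 2, 3, 12, 13, 14, 15, 24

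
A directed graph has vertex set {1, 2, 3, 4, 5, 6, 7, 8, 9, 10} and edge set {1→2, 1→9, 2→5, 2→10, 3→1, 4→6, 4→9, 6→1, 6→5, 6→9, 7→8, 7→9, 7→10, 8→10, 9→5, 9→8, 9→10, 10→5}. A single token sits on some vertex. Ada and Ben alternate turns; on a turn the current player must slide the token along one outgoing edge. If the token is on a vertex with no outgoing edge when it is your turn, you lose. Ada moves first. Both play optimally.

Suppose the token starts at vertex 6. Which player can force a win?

Compute win/loss labels from the base case upward. A position with no move is L. Any other position is W if it can reach an L in one move, else L.
Every edge goes from a vertex to one that appears earlier in the order 5, 10, 2, 8, 9, 7, 1, 6, 3, 4, so processing vertices in that order labels each vertex after all of its successors.
5: no outgoing edge → L
10: →5(L), so W
2: →5(L), so W
8: →10(W) only, which is W, so L
9: →8(L), so W
7: →8(L), so W
1: →9(W), 2(W) — all W, so L
6: →1(L), so W
3: →1(L), so W
4: →6(W), 9(W) — all W, so L
From 6 Ada can move to 1, reaching an L position.

Ada wins.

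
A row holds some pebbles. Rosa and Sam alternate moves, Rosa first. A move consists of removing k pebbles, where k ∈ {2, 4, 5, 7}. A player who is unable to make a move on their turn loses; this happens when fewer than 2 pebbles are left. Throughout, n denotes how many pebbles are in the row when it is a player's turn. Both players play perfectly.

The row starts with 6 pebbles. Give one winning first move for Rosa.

Remove 5, leaving 1.

Positions with no move are L. A position that does have a move is losing for the player to move precisely when every available move leads to a winning position for the opponent. Fill in the labels:
n=0: no move → L
n=1: no move → L
n=2: →0(L), so W
n=3: →1(L), so W
n=4: →0(L), so W
n=5: →1(L), so W
n=6: →1(L), so W
From 6, the L positions reachable in one move are: 1.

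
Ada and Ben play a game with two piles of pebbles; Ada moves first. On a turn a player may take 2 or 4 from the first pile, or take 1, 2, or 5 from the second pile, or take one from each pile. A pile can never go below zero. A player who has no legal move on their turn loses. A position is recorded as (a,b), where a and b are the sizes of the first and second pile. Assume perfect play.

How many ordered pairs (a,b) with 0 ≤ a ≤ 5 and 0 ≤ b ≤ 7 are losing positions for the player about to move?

14

Build the W/L table. Terminal = L. A non-terminal position is W if it has a move to some L; otherwise it is L.
Every move lowers a or b (never raises either), so fill the grid row by row in increasing a, and left to right within a row: each cell's successors are then already labelled.
      b=0  b=1  b=2  b=3  b=4  b=5  b=6  b=7
a=0:    L    W    W    L    W    W    L    W
a=1:    L    W    W    L    W    W    L    W
a=2:    W    W    L    W    W    L    W    W
a=3:    W    L    W    W    L    W    W    L
a=4:    W    L    W    W    L    W    W    L
a=5:    W    W    W    W    W    W    W    W
Cells with no legal move (terminal, hence L): (0,0), (1,0).
The remaining L cells, each justified by listing all of its moves:
(0,3): →(0,2)(W), (0,1)(W) — all W, so L
(0,6): →(0,5)(W), (0,4)(W), (0,1)(W) — all W, so L
(1,3): →(1,2)(W), (1,1)(W), (0,2)(W) — all W, so L
(1,6): →(1,5)(W), (1,4)(W), (1,1)(W), (0,5)(W) — all W, so L
(2,2): →(0,2)(W), (2,1)(W), (2,0)(W), (1,1)(W) — all W, so L
(2,5): →(0,5)(W), (2,4)(W), (2,3)(W), (2,0)(W), (1,4)(W) — all W, so L
(3,1): →(1,1)(W), (3,0)(W), (2,0)(W) — all W, so L
(3,4): →(1,4)(W), (3,3)(W), (3,2)(W), (2,3)(W) — all W, so L
(3,7): →(1,7)(W), (3,6)(W), (3,5)(W), (3,2)(W), (2,6)(W) — all W, so L
(4,1): →(2,1)(W), (0,1)(W), (4,0)(W), (3,0)(W) — all W, so L
(4,4): →(2,4)(W), (0,4)(W), (4,3)(W), (4,2)(W), (3,3)(W) — all W, so L
(4,7): →(2,7)(W), (0,7)(W), (4,6)(W), (4,5)(W), (4,2)(W), (3,6)(W) — all W, so L
Every other cell has at least one move into one of the L cells above, so it is W.
L cells per row: a=0: 3, a=1: 3, a=2: 2, a=3: 3, a=4: 3, a=5: 0; total 14.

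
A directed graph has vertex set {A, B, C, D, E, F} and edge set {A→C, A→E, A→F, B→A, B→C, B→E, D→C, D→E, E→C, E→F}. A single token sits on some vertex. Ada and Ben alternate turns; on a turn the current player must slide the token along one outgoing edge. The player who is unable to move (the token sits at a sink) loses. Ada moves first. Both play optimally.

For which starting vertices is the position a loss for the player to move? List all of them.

Classify positions by backward induction: terminal positions (no move available) are L. From any other position, the mover wins iff some move reaches an L.
Every edge goes from a vertex to one that appears earlier in the order F, C, E, D, A, B, so processing vertices in that order labels each vertex after all of its successors.
F: no outgoing edge → L
C: no outgoing edge → L
E: W (go to C, an L position)
D: W (go to C, an L position)
A: W (go to C, an L position)
B: W (go to C, an L position)
The losing starting vertices are exactly the entries labelled L in this table (2 of them).

C, F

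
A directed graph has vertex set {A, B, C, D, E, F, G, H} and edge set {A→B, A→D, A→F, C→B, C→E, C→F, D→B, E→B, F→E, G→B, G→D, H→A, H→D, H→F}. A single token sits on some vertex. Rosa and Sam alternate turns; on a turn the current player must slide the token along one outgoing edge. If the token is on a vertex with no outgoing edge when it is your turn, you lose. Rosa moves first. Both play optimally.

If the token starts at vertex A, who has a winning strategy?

Label each position W (a win for the player to move) or L (a loss). A position with no legal move is L; any other position is W exactly when some move reaches an L, and L when every move reaches a W.
Every edge goes from a vertex to one that appears earlier in the order B, E, F, D, A, C, G, H, so processing vertices in that order labels each vertex after all of its successors.
B: no outgoing edge → L
E: →B(L), so W
F: →E(W) only, which is W, so L
D: →B(L), so W
A: →F(L), so W
C: →F(L), so W
G: →B(L), so W
H: →F(L), so W
From A Rosa can move to F, reaching an L position.

Rosa wins.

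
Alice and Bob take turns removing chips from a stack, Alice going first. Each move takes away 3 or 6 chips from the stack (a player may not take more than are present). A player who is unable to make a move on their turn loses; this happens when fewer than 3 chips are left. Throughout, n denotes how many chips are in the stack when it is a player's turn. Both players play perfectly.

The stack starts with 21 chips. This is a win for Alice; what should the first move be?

Remove 3, leaving 18.

Label each position W (a win for the player to move) or L (a loss). A position with no legal move is L; any other position is W exactly when some move reaches an L, and L when every move reaches a W.
n=0: no move → L
n=1: no move → L
n=2: no move → L
n=3: can move to 0, which is L ⇒ W
n=4: can move to 1, which is L ⇒ W
n=5: can move to 2, which is L ⇒ W
n=6: can move to 0, which is L ⇒ W
n=7: can move to 1, which is L ⇒ W
n=8: can move to 2, which is L ⇒ W
n=9: moves to 6(W), 3(W); every one is W ⇒ L
n=10: moves to 7(W), 4(W); every one is W ⇒ L
n=11: moves to 8(W), 5(W); every one is W ⇒ L
n=12: can move to 9, which is L ⇒ W
n=13: can move to 10, which is L ⇒ W
n=14: can move to 11, which is L ⇒ W
n=15: can move to 9, which is L ⇒ W
n=16: can move to 10, which is L ⇒ W
n=17: can move to 11, which is L ⇒ W
n=18: moves to 15(W), 12(W); every one is W ⇒ L
n=19: moves to 16(W), 13(W); every one is W ⇒ L
n=20: moves to 17(W), 14(W); every one is W ⇒ L
n=21: can move to 18, which is L ⇒ W
From 21, the L positions reachable in one move are: 18.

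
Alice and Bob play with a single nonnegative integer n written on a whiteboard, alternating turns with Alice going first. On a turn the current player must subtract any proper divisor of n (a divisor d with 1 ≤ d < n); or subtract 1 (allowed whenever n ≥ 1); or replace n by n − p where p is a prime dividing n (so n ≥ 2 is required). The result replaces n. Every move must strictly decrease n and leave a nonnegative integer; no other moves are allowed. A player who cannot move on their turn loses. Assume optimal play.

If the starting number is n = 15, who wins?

Alice wins.

Classify positions by backward induction: terminal positions (no move available) are L. From any other position, the mover wins iff some move reaches an L.
n=0: no move → L
n=1: →0(L), so W
n=2: →0(L), so W
n=3: →0(L), so W
n=4: →2(W), 3(W) — all W, so L
n=5: →0(L), so W
n=6: →4(L), so W
n=7: →0(L), so W
n=8: →4(L), so W
n=9: →6(W), 8(W) — all W, so L
n=10: →9(L), so W
n=11: →0(L), so W
n=12: →9(L), so W
n=13: →0(L), so W
n=14: →7(W), 12(W), 13(W) — all W, so L
n=15: →14(L), so W
The starting position 15 is W: Alice should move to 14, handing over an L position.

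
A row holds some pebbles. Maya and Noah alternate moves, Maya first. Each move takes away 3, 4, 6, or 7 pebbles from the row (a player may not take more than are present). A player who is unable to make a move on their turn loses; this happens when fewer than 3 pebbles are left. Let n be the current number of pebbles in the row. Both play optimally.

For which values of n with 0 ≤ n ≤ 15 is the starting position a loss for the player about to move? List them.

Build the W/L table. Terminal = L. A non-terminal position is W if it has a move to some L; otherwise it is L.
n=0: no move → L
n=1: no move → L
n=2: no move → L
n=3: reaches L-position 0 → W
n=4: reaches L-position 1 → W
n=5: reaches L-position 2 → W
n=6: reaches L-position 2 → W
n=7: reaches L-position 1 → W
n=8: reaches L-position 2 → W
n=9: reaches L-position 2 → W
n=10: only reaches 7(W), 6(W), 4(W), 3(W), all W → L
n=11: only reaches 8(W), 7(W), 5(W), 4(W), all W → L
n=12: only reaches 9(W), 8(W), 6(W), 5(W), all W → L
n=13: reaches L-position 10 → W
n=14: reaches L-position 11 → W
n=15: reaches L-position 12 → W
The losing starting values of n are exactly the entries labelled L in this table (6 of them).

0, 1, 2, 10, 11, 12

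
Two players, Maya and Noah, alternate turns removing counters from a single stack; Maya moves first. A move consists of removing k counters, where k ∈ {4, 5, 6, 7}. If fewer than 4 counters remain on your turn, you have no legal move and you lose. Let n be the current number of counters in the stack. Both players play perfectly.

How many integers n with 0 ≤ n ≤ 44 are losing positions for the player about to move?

Classify positions by backward induction: terminal positions (no move available) are L. From any other position, the mover wins iff some move reaches an L.
n=0: no move → L
n=1: no move → L
n=2: no move → L
n=3: no move → L
n=4: can move to 0, which is L ⇒ W
n=5: can move to 1, which is L ⇒ W
n=6: can move to 2, which is L ⇒ W
n=7: can move to 3, which is L ⇒ W
n=8: can move to 3, which is L ⇒ W
n=9: can move to 3, which is L ⇒ W
n=10: can move to 3, which is L ⇒ W
n=11: moves to 7(W), 6(W), 5(W), 4(W); every one is W ⇒ L
n=12: moves to 8(W), 7(W), 6(W), 5(W); every one is W ⇒ L
n=13: moves to 9(W), 8(W), 7(W), 6(W); every one is W ⇒ L
n=14: moves to 10(W), 9(W), 8(W), 7(W); every one is W ⇒ L
n=15: can move to 11, which is L ⇒ W
n=16: can move to 12, which is L ⇒ W
n=17: can move to 13, which is L ⇒ W
n=18: can move to 14, which is L ⇒ W
n=19: can move to 14, which is L ⇒ W
n=20: can move to 14, which is L ⇒ W
n=21: can move to 14, which is L ⇒ W
n=22: moves to 18(W), 17(W), 16(W), 15(W); every one is W ⇒ L
n=23: moves to 19(W), 18(W), 17(W), 16(W); every one is W ⇒ L
n=24: moves to 20(W), 19(W), 18(W), 17(W); every one is W ⇒ L
n=25: moves to 21(W), 20(W), 19(W), 18(W); every one is W ⇒ L
n=26: can move to 22, which is L ⇒ W
n=27: can move to 23, which is L ⇒ W
n=28: can move to 24, which is L ⇒ W
n=29: can move to 25, which is L ⇒ W
n=30: can move to 25, which is L ⇒ W
n=31: can move to 25, which is L ⇒ W
n=32: can move to 25, which is L ⇒ W
n=33: moves to 29(W), 28(W), 27(W), 26(W); every one is W ⇒ L
n=34: moves to 30(W), 29(W), 28(W), 27(W); every one is W ⇒ L
n=35: moves to 31(W), 30(W), 29(W), 28(W); every one is W ⇒ L
n=36: moves to 32(W), 31(W), 30(W), 29(W); every one is W ⇒ L
n=37: can move to 33, which is L ⇒ W
n=38: can move to 34, which is L ⇒ W
n=39: can move to 35, which is L ⇒ W
n=40: can move to 36, which is L ⇒ W
n=41: can move to 36, which is L ⇒ W
n=42: can move to 36, which is L ⇒ W
n=43: can move to 36, which is L ⇒ W
n=44: moves to 40(W), 39(W), 38(W), 37(W); every one is W ⇒ L
L entries with 0 ≤ n ≤ 44: n = 0, 1, 2, 3, 11, 12, 13, 14, 22, 23, 24, 25, 33, 34, 35, 36, 44; that makes 17.

17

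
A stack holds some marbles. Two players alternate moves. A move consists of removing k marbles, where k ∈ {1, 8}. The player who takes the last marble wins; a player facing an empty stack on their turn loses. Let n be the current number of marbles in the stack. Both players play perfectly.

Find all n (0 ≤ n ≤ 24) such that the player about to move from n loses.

Classify positions by backward induction: terminal positions (no move available) are L. From any other position, the mover wins iff some move reaches an L.
n=0: no move → L
n=1: can move to 0, which is L ⇒ W
n=2: the only move is to 1(W), a W ⇒ L
n=3: can move to 2, which is L ⇒ W
n=4: the only move is to 3(W), a W ⇒ L
n=5: can move to 4, which is L ⇒ W
n=6: the only move is to 5(W), a W ⇒ L
n=7: can move to 6, which is L ⇒ W
n=8: can move to 0, which is L ⇒ W
n=9: moves to 8(W), 1(W); every one is W ⇒ L
n=10: can move to 9, which is L ⇒ W
n=11: moves to 10(W), 3(W); every one is W ⇒ L
n=12: can move to 11, which is L ⇒ W
n=13: moves to 12(W), 5(W); every one is W ⇒ L
n=14: can move to 13, which is L ⇒ W
n=15: moves to 14(W), 7(W); every one is W ⇒ L
n=16: can move to 15, which is L ⇒ W
n=17: can move to 9, which is L ⇒ W
n=18: moves to 17(W), 10(W); every one is W ⇒ L
n=19: can move to 18, which is L ⇒ W
n=20: moves to 19(W), 12(W); every one is W ⇒ L
n=21: can move to 20, which is L ⇒ W
n=22: moves to 21(W), 14(W); every one is W ⇒ L
n=23: can move to 22, which is L ⇒ W
n=24: moves to 23(W), 16(W); every one is W ⇒ L
Reading off the rows marked L gives the requested list; there are 12 such values of n.

0, 2, 4, 6, 9, 11, 13, 15, 18, 20, 22, 24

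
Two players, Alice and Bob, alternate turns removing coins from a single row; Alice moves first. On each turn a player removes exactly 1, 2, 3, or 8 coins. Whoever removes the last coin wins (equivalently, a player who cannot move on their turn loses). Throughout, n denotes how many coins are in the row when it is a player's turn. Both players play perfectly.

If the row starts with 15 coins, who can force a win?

Classify positions by backward induction: terminal positions (no move available) are L. From any other position, the mover wins iff some move reaches an L.
n=0: no move → L
n=1: reaches L-position 0 → W
n=2: reaches L-position 0 → W
n=3: reaches L-position 0 → W
n=4: only reaches 3(W), 2(W), 1(W), all W → L
n=5: reaches L-position 4 → W
n=6: reaches L-position 4 → W
n=7: reaches L-position 4 → W
n=8: reaches L-position 0 → W
n=9: only reaches 8(W), 7(W), 6(W), 1(W), all W → L
n=10: reaches L-position 9 → W
n=11: reaches L-position 9 → W
n=12: reaches L-position 9 → W
n=13: only reaches 12(W), 11(W), 10(W), 5(W), all W → L
n=14: reaches L-position 13 → W
n=15: reaches L-position 13 → W
From 15 Alice can remove 2, leaving 13, reaching an L position.

Alice wins.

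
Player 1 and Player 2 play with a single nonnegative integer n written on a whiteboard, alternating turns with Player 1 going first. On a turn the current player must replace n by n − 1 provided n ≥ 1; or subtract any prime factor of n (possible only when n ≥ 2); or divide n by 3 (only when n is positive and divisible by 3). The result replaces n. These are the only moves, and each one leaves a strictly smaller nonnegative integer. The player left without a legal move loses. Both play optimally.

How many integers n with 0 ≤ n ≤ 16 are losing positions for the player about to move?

Classify positions by backward induction: terminal positions (no move available) are L. From any other position, the mover wins iff some move reaches an L.
n=0: no move → L
n=1: W (go to 0, an L position)
n=2: W (go to 0, an L position)
n=3: W (go to 0, an L position)
n=4: L (options 2(W), 3(W) are all W)
n=5: W (go to 0, an L position)
n=6: W (go to 4, an L position)
n=7: W (go to 0, an L position)
n=8: L (options 6(W), 7(W) are all W)
n=9: W (go to 8, an L position)
n=10: W (go to 8, an L position)
n=11: W (go to 0, an L position)
n=12: W (go to 4, an L position)
n=13: W (go to 0, an L position)
n=14: L (options 7(W), 12(W), 13(W) are all W)
n=15: W (go to 14, an L position)
n=16: W (go to 14, an L position)
L entries with 0 ≤ n ≤ 16: n = 0, 4, 8, 14; that makes 4.

4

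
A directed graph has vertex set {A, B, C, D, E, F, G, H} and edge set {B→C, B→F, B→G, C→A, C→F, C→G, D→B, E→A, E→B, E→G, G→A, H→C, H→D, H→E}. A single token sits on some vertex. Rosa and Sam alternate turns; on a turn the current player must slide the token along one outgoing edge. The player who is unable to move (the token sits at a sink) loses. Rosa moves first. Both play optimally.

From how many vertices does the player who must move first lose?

Use the standard recursion: the mover loses at a terminal position; elsewhere, the mover wins exactly when some move hands the opponent an L position.
Every edge goes from a vertex to one that appears earlier in the order F, A, G, C, B, E, D, H, so processing vertices in that order labels each vertex after all of its successors.
F: no outgoing edge → L
A: no outgoing edge → L
G: reaches L-position A → W
C: reaches L-position A → W
B: reaches L-position F → W
E: reaches L-position A → W
D: only reaches B(W), which is W → L
H: reaches L-position D → W
The L vertices are A, D, F; that is 3 in all.

3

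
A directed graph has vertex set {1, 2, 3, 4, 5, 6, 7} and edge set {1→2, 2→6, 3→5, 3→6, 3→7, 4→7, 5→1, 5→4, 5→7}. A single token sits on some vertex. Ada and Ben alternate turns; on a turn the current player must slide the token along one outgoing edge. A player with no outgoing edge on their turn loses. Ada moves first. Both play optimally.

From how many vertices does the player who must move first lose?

3

Work bottom-up. With no move the player to move loses. Otherwise the position is W if at least one move leads to an L position for the opponent, and L if every move leads to a W.
Every edge goes from a vertex to one that appears earlier in the order 6, 7, 2, 4, 1, 5, 3, so processing vertices in that order labels each vertex after all of its successors.
6: no outgoing edge → L
7: no outgoing edge → L
2: →6(L), so W
4: →7(L), so W
1: →2(W) only, which is W, so L
5: →1(L), so W
3: →7(L), so W
The L vertices are 1, 6, 7; that is 3 in all.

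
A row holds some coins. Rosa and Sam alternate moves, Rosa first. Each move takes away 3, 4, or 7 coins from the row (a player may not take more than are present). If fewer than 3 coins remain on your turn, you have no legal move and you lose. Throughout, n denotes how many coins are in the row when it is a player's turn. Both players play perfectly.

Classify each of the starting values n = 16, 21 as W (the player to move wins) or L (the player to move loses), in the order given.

16: W, 21: L

Build the W/L table. Terminal = L. A non-terminal position is W if it has a move to some L; otherwise it is L.
n=0: no move → L
n=1: no move → L
n=2: no move → L
n=3: reaches L-position 0 → W
n=4: reaches L-position 1 → W
n=5: reaches L-position 2 → W
n=6: reaches L-position 2 → W
n=7: reaches L-position 0 → W
n=8: reaches L-position 1 → W
n=9: reaches L-position 2 → W
n=10: only reaches 7(W), 6(W), 3(W), all W → L
n=11: only reaches 8(W), 7(W), 4(W), all W → L
n=12: only reaches 9(W), 8(W), 5(W), all W → L
n=13: reaches L-position 10 → W
n=14: reaches L-position 11 → W
n=15: reaches L-position 12 → W
n=16: reaches L-position 12 → W
n=17: reaches L-position 10 → W
n=18: reaches L-position 11 → W
n=19: reaches L-position 12 → W
n=20: only reaches 17(W), 16(W), 13(W), all W → L
n=21: only reaches 18(W), 17(W), 14(W), all W → L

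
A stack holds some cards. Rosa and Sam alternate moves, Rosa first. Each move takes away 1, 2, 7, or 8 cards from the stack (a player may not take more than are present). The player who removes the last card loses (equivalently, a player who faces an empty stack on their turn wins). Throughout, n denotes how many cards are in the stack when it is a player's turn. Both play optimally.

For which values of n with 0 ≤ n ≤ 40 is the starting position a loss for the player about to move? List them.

1, 4, 7, 10, 13, 16, 19, 22, 25, 28, 31, 34, 37, 40

Build the W/L table. Terminal = W. A non-terminal position is W if it has a move to some L; otherwise it is L.
n=0: no move; the opponent has just taken the last card and therefore loses → W
n=1: only reaches 0(W), which is W → L
n=2: reaches L-position 1 → W
n=3: reaches L-position 1 → W
n=4: only reaches 3(W), 2(W), all W → L
n=5: reaches L-position 4 → W
n=6: reaches L-position 4 → W
n=7: only reaches 6(W), 5(W), 0(W), all W → L
n=8: reaches L-position 7 → W
n=9: reaches L-position 7 → W
n=10: only reaches 9(W), 8(W), 3(W), 2(W), all W → L
n=11: reaches L-position 10 → W
n=12: reaches L-position 10 → W
n=13: only reaches 12(W), 11(W), 6(W), 5(W), all W → L
n=14: reaches L-position 13 → W
n=15: reaches L-position 13 → W
n=16: only reaches 15(W), 14(W), 9(W), 8(W), all W → L
n=17: reaches L-position 16 → W
n=18: reaches L-position 16 → W
n=19: only reaches 18(W), 17(W), 12(W), 11(W), all W → L
n=20: reaches L-position 19 → W
n=21: reaches L-position 19 → W
n=22: only reaches 21(W), 20(W), 15(W), 14(W), all W → L
n=23: reaches L-position 22 → W
n=24: reaches L-position 22 → W
n=25: only reaches 24(W), 23(W), 18(W), 17(W), all W → L
n=26: reaches L-position 25 → W
n=27: reaches L-position 25 → W
n=28: only reaches 27(W), 26(W), 21(W), 20(W), all W → L
n=29: reaches L-position 28 → W
n=30: reaches L-position 28 → W
n=31: only reaches 30(W), 29(W), 24(W), 23(W), all W → L
n=32: reaches L-position 31 → W
n=33: reaches L-position 31 → W
n=34: only reaches 33(W), 32(W), 27(W), 26(W), all W → L
n=35: reaches L-position 34 → W
n=36: reaches L-position 34 → W
n=37: only reaches 36(W), 35(W), 30(W), 29(W), all W → L
n=38: reaches L-position 37 → W
n=39: reaches L-position 37 → W
n=40: only reaches 39(W), 38(W), 33(W), 32(W), all W → L
The losing starting values of n are exactly the entries labelled L in this table (14 of them).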